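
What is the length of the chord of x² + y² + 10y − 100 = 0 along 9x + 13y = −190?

5√10

From the line, y = (−190 − 9x)/13. Substituting:
250x² + 2250x − 5500 = 0  ⟹  x² + 9x − 22 = 0
x = 2 or x = −11, giving (2, −16) and (−11, −7).
Chord length = distance between (2, −16) and (−11, −7) = √250 = 5√10.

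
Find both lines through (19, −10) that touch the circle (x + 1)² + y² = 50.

x + 7y = −51 and x + y = 9

Let a tangent through (19, −10) have slope m. Its distance from (−1, 0) must equal 5√2:
(−20m − (10))² = 50(m² + 1)
7m² + 8m + 1 = 0, so m = −1/7 or m = −1.
Through (19, −10) these give x + 7y = −51 and x + y = 9.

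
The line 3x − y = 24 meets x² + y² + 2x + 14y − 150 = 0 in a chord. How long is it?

8√10

From the line, y = 3x − 24. Substituting:
10x² − 100x + 90 = 0  ⟹  x² − 10x + 9 = 0
x = 9 or x = 1, giving (9, 3) and (1, −21).
Chord length = distance between (9, 3) and (1, −21) = √640 = 8√10.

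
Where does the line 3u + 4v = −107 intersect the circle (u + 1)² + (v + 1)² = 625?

(−25, −8) and (−1, −26)

From the line, v = (−107 − 3u)/4. Substituting:
25u² + 650u + 625 = 0  ⟹  u² + 26u + 25 = 0
u = −1 or u = −25, giving (−1, −26) and (−25, −8).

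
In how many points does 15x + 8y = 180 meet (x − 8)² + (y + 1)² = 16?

Centre (8, −1), r² = 16. Distance² from centre to line = (−68)²/289 = 16.
Since d² = r², the line is tangent.

1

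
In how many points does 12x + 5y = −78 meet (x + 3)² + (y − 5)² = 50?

d² = (12·(−3) + 5·5 − (−78))²/169 = 4489/169; r² = 50.
Since d² < r², the line cuts the circle twice.

2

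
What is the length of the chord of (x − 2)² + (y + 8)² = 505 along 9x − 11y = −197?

The distance from (2, −8) to the line is 303/√202, and r² = 505.
Half the chord is √(r² − d²) = √(101/2), so the full chord is √202.

√202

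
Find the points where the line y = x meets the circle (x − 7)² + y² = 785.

Substitute y = x:
2x² − 14x − 736 = 0  ⟹  x² − 7x − 368 = 0
x = 23 or x = −16, giving (23, 23) and (−16, −16).

(−16, −16) and (23, 23)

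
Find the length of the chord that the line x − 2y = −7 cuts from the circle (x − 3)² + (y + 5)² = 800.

Substitute y = (7 + x)/2:
5x² + 10x − 2875 = 0  ⟹  x² + 2x − 575 = 0
x = 23 or x = −25, giving (23, 15) and (−25, −9).
|(23, 15) − (−25, −9)| = √((48)² + (24)²) = 24√5.

24√5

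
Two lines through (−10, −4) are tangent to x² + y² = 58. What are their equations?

Let a tangent through (−10, −4) have slope m. Its distance from (0, 0) must equal √58:
(10m − (4))² = 58(m² + 1)
21m² − 40m − 21 = 0, so m = 7/3 or m = −3/7.
With m = 7/3: 7x − 3y = −58. With m = −3/7: 3x + 7y = −58.

7x − 3y = −58 and 3x + 7y = −58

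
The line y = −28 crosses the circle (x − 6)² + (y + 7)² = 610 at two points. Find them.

From the line, y = −28. Substituting:
x² − 12x − 133 = 0
x = 19 or x = −7, giving (19, −28) and (−7, −28).

(−7, −28) and (19, −28)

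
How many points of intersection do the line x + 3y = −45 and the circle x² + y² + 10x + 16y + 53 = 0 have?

Substituting the line into the circle gives 10x² + 132x + 342 = 0.
Δ = 17424 − 13680 = 3744.
Two real roots: the line is a secant.

2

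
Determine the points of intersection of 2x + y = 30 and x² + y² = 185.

(11, 8) and (13, 4)

Express y = −2x + 30 and substitute into the circle:
5x² − 120x + 715 = 0  ⟹  x² − 24x + 143 = 0
x = 13 or x = 11, giving (13, 4) and (11, 8).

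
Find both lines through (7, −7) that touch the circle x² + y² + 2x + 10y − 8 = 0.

Let a tangent through (7, −7) have slope m. Its distance from (−1, −5) must equal √34:
[m·(−8) − (2)]² = 34(m² + 1)
15m² + 16m − 15 = 0, so m = −5/3 or m = 3/5.
With m = −5/3: 5x + 3y = 14. With m = 3/5: 3x − 5y = 56.

5x + 3y = 14 and 3x − 5y = 56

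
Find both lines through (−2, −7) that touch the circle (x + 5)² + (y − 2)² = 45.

Write the tangent as mx − y + (−7 − m·(−2)) = 0 and set its distance from the centre to 3√5:
(−3m − (9))² = 45(m² + 1)
2m² − 3m − 2 = 0, so m = −1/2 or m = 2.
With m = −1/2: x + 2y = −16. With m = 2: 2x − y = 3.

x + 2y = −16 and 2x − y = 3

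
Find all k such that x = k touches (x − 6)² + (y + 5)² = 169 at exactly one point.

k = −7 or k = 19

For a tangent, require d(centre, line) = r = 13.
|1·6 + 0·(−5) − k| / √1 = 13
|k − (6)| = 13, so k = 19 or k = −7.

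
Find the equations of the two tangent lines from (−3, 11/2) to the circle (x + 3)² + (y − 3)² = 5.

x − 2y = −14 and x + 2y = 8

Write the tangent as mx − y + (11/2 − m·(−3)) = 0 and set its distance from the centre to √5:
[m·(0) − (−5/2)]² = 5(m² + 1)
4m² − 1 = 0, so m = 1/2 or m = −1/2.
Through (−3, 11/2) these give x − 2y = −14 and x + 2y = 8.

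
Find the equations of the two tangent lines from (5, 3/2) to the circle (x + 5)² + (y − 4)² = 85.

Let a tangent through (5, 3/2) have slope m. Its distance from (−5, 4) must equal √85:
(−10m − (5/2))² = 85(m² + 1)
12m² + 40m − 63 = 0, so m = 7/6 or m = −9/2.
With m = 7/6: 7x − 6y = 26. With m = −9/2: 9x + 2y = 48.

7x − 6y = 26 and 9x + 2y = 48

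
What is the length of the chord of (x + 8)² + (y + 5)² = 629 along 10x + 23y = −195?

2√629

Express y = (−195 − 10x)/23 and substitute into the circle:
629x² + 10064x − 292485 = 0  ⟹  x² + 16x − 465 = 0
x = 15 or x = −31, giving (15, −15) and (−31, 5).
|(15, −15) − (−31, 5)| = √((46)² + (−20)²) = 2√629.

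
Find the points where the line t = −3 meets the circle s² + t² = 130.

Substitute t = −3:
s² − 121 = 0
s = 11 or s = −11, giving (11, −3) and (−11, −3).

(−11, −3) and (11, −3)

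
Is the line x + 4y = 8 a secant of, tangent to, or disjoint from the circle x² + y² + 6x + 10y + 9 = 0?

disjoint

Substituting the line into the circle gives 17x² + 40x + 528 = 0.
Discriminant = (40)² − 4·17·(528) = −34304 < 0.
No real roots: the line does not meet the circle.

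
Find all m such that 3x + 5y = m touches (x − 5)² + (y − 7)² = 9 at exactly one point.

The line touches the circle iff its distance from (5, 7) is 3:
|3·5 + 5·7 − m| / √34 = 3
|m − (50)| = 3√34.

m = 50 ± 3√34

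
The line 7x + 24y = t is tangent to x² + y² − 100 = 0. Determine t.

Tangency holds when the distance from the centre (0, 0) to the line equals the radius 10:
|7·0 + 24·0 − t| / √625 = 10
|t| = 10·25, so t = 250 or t = −250.

t = −250 or t = 250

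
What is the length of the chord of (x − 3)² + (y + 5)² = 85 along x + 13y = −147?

√170

The distance from (3, −5) to the line is 85/√170, and r² = 85.
Half the chord is √(r² − d²) = √(85/2), so the full chord is √170.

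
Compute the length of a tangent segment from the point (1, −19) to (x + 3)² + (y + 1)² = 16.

With centre O = (−3, −1), |OP|² = 340 and r² = 16.
The tangent meets the radius at right angles, so tangent² = |PO|² − r² = 340 − 16 = 324.

18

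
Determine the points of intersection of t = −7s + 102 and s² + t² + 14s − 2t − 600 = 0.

(12, 18) and (16, −10)

From the line, t = −7s + 102. Substituting:
50s² − 1400s + 9600 = 0  ⟹  s² − 28s + 192 = 0
s = 16 or s = 12, giving (16, −10) and (12, 18).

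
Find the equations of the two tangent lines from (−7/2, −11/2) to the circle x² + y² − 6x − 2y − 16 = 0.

x − 5y = 24 and 5x − y = −12

A line y − (−11/2) = m(x − (−7/2)) is tangent when its distance from (3, 1) is √26:
[m·(13/2) − (13/2)]² = 26(m² + 1)
5m² − 26m + 5 = 0, so m = 1/5 or m = 5.
With m = 1/5: x − 5y = 24. With m = 5: 5x − y = −12.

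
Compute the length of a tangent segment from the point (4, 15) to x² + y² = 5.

Centre (0, 0), r² = 5. |PO|² = (4)² + (15)² = 241.
By the tangent–radius right angle, tangent length = √(|PO|² − r²) = √236 = 2√59.

2√59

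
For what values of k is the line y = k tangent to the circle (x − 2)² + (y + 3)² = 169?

For a tangent, require d(centre, line) = r = 13.
|0·2 + 1·(−3) − k| / √1 = 13
|k − (−3)| = 13, so k = 10 or k = −16.

k = −16 or k = 10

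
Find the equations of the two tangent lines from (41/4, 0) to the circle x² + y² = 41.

Write the tangent as mx − y + (0 − m·(41/4)) = 0 and set its distance from the centre to √41:
(−41/4m − (0))² = 41(m² + 1)
25m² − 16 = 0, so m = −4/5 or m = 4/5.
With m = −4/5: 4x + 5y = 41. With m = 4/5: 4x − 5y = 41.

4x + 5y = 41 and 4x − 5y = 41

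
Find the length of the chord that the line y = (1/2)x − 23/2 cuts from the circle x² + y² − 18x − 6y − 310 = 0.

The distance from (9, 3) to the line is 20/√5, and r² = 400.
Chord = 2√(r² − d²) = 2·√(320) = 16√5.

16√5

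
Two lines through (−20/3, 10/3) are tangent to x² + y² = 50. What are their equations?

A line y − (10/3) = m(x − (−20/3)) is tangent when its distance from (0, 0) is 5√2:
[m·(20/3) − (−10/3)]² = 50(m² + 1)
m² − 8m + 7 = 0, so m = 1 or m = 7.
With m = 1: x − y = −10. With m = 7: 7x − y = −50.

x − y = −10 and 7x − y = −50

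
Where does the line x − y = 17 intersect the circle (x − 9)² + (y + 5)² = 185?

Substitute y = x − 17:
2x² − 42x + 40 = 0  ⟹  x² − 21x + 20 = 0
x = 20 or x = 1, giving (20, 3) and (1, −16).

(1, −16) and (20, 3)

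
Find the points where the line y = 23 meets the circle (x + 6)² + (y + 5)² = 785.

Express y = 23 and substitute into the circle:
x² + 12x + 35 = 0
x = −5 or x = −7, giving (−5, 23) and (−7, 23).

(−7, 23) and (−5, 23)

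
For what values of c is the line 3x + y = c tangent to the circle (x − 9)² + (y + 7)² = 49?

c = 20 ± 7√10

For a tangent, require d(centre, line) = r = 7.
|3·9 + 1·(−7) − c| / √10 = 7
|c − (20)| = 7√10.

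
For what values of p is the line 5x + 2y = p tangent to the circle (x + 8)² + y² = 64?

p = −40 ± 8√29

The line touches the circle iff its distance from (−8, 0) is 8:
|5·(−8) + 2·0 − p| / √29 = 8
|p − (−40)| = 8√29.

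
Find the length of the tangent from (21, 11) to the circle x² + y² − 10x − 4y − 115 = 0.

√193

Centre (5, 2), r² = 144. |PO|² = (16)² + (9)² = 337.
Power of the point: PT² = |PO|² − r² = 193, so PT = √193.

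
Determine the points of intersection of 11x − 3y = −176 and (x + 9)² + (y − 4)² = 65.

(−16, 0) and (−13, 11)

From the line, y = (176 + 11x)/3. Substituting:
130x² + 3770x + 27040 = 0  ⟹  x² + 29x + 208 = 0
x = −13 or x = −16, giving (−13, 11) and (−16, 0).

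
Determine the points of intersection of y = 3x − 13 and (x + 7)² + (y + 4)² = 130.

Substitute y = 3x − 13:
10x² − 40x = 0  ⟹  x² − 4x = 0
x = 4 or x = 0, giving (4, −1) and (0, −13).

(0, −13) and (4, −1)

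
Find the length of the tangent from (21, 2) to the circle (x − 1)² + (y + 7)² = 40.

The centre is (1, −7) and r = 2√10. The square of the distance from P to the centre is 400 + 81 = 481.
By the tangent–radius right angle, tangent length = √(|PO|² − r²) = √441 = 21.

21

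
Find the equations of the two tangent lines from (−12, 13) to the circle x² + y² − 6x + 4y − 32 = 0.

x + 2y = 14 and 2x + y = −11

A line y − (13) = m(x − (−12)) is tangent when its distance from (3, −2) is 3√5:
(15m − (−15))² = 45(m² + 1)
2m² + 5m + 2 = 0, so m = −1/2 or m = −2.
Through (−12, 13) these give x + 2y = 14 and 2x + y = −11.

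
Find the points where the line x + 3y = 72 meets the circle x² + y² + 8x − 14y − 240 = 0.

(0, 24) and (3, 23)

Substitute y = (72 − x)/3:
10x² − 30x = 0  ⟹  x² − 3x = 0
x = 3 or x = 0, giving (3, 23) and (0, 24).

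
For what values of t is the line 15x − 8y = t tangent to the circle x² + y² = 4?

Tangency holds when the distance from the centre (0, 0) to the line equals the radius 2:
|15·0 − 8·0 − t| / √289 = 2
|t| = 2·17, so t = 34 or t = −34.

t = −34 or t = 34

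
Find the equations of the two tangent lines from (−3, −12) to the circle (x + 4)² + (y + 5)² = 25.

Let a tangent through (−3, −12) have slope m. Its distance from (−4, −5) must equal 5:
(−1m − (7))² = 25(m² + 1)
12m² − 7m − 12 = 0, so m = 4/3 or m = −3/4.
Through (−3, −12) these give 4x − 3y = 24 and 3x + 4y = −57.

4x − 3y = 24 and 3x + 4y = −57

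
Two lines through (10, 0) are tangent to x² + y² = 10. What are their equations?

x − 3y = 10 and x + 3y = 10

Write the tangent as mx − y + (0 − m·(10)) = 0 and set its distance from the centre to √10:
(−10m − (0))² = 10(m² + 1)
9m² − 1 = 0, so m = 1/3 or m = −1/3.
With m = 1/3: x − 3y = 10. With m = −1/3: x + 3y = 10.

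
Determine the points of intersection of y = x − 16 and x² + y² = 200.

From the line, y = x − 16. Substituting:
2x² − 32x + 56 = 0  ⟹  x² − 16x + 28 = 0
x = 14 or x = 2, giving (14, −2) and (2, −14).

(2, −14) and (14, −2)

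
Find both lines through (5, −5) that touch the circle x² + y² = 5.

x + 2y = −5 and 2x + y = 5

A line y − (−5) = m(x − (5)) is tangent when its distance from (0, 0) is √5:
(−5m − (5))² = 5(m² + 1)
2m² + 5m + 2 = 0, so m = −1/2 or m = −2.
Through (5, −5) these give x + 2y = −5 and 2x + y = 5.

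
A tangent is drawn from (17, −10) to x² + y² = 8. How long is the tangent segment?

√381

With centre O = (0, 0), |OP|² = 389 and r² = 8.
By the tangent–radius right angle, tangent length = √(|PO|² − r²) = √381.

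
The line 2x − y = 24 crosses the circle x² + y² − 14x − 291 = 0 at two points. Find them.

(3, −18) and (19, 14)

Substitute y = 2x − 24:
5x² − 110x + 285 = 0  ⟹  x² − 22x + 57 = 0
x = 19 or x = 3, giving (19, 14) and (3, −18).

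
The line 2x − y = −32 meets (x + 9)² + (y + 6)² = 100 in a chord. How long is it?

Centre (−9, −6), r² = 100. Perpendicular distance d from centre to line = |20| / √5 = 20/√5.
Half the chord is √(r² − d²) = √(20), so the full chord is 4√5.

4√5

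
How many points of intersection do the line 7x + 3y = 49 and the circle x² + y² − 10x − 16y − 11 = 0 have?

2

d² = (7·5 + 3·8 − (49))²/58 = 50/29; r² = 100.
Since d² < r², the line cuts the circle twice.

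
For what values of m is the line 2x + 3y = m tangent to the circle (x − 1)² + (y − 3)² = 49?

m = 11 ± 7√13

For a tangent, require d(centre, line) = r = 7.
|2·1 + 3·3 − m| / √13 = 7
|m − (11)| = 7√13.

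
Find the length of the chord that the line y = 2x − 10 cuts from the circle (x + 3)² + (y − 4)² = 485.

Express y = 2x − 10 and substitute into the circle:
5x² − 50x − 280 = 0  ⟹  x² − 10x − 56 = 0
x = 14 or x = −4, giving (14, 18) and (−4, −18).
|(14, 18) − (−4, −18)| = √((18)² + (36)²) = 18√5.

18√5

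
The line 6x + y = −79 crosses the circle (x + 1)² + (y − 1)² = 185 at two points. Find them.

(−14, 5) and (−12, −7)

Express y = −6x − 79 and substitute into the circle:
37x² + 962x + 6216 = 0  ⟹  x² + 26x + 168 = 0
x = −12 or x = −14, giving (−12, −7) and (−14, 5).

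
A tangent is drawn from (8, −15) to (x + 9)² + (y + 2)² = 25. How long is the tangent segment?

√433

The centre is (−9, −2) and r = 5. The square of the distance from P to the centre is 289 + 169 = 458.
By the tangent–radius right angle, tangent length = √(|PO|² − r²) = √433.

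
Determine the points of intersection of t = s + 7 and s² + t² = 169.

(−12, −5) and (5, 12)

Substitute t = s + 7:
2s² + 14s − 120 = 0  ⟹  s² + 7s − 60 = 0
s = 5 or s = −12, giving (5, 12) and (−12, −5).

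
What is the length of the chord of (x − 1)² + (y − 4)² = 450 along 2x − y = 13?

Substitute y = 2x − 13:
5x² − 70x − 160 = 0  ⟹  x² − 14x − 32 = 0
x = 16 or x = −2, giving (16, 19) and (−2, −17).
Chord length = distance between (16, 19) and (−2, −17) = √1620 = 18√5.

18√5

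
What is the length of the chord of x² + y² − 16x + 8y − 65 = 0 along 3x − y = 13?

From the line, y = 3x − 13. Substituting:
10x² − 70x = 0  ⟹  x² − 7x = 0
x = 7 or x = 0, giving (7, 8) and (0, −13).
Chord length = distance between (7, 8) and (0, −13) = √490 = 7√10.

7√10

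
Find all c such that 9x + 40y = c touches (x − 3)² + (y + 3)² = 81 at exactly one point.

The line touches the circle iff its distance from (3, −3) is 9:
|9·3 + 40·(−3) − c| / √1681 = 9
|c − (−93)| = 9·41, so c = 276 or c = −462.

c = −462 or c = 276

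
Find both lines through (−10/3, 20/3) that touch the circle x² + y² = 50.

Write the tangent as mx − y + (20/3 − m·(−10/3)) = 0 and set its distance from the centre to 5√2:
[m·(10/3) − (−20/3)]² = 50(m² + 1)
7m² − 8m + 1 = 0, so m = 1/7 or m = 1.
Through (−10/3, 20/3) these give x − 7y = −50 and x − y = −10.

x − 7y = −50 and x − y = −10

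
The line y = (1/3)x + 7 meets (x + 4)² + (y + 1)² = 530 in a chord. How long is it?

The distance from (−4, −1) to the line is 20/√10, and r² = 530.
Half the chord is √(r² − d²) = √(490), so the full chord is 14√10.

14√10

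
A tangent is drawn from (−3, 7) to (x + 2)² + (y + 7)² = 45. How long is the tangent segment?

Centre (−2, −7), r² = 45. |PO|² = (−1)² + (14)² = 197.
Power of the point: PT² = |PO|² − r² = 152, so PT = 2√38.

2√38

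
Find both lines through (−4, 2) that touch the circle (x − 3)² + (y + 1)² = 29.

Let a tangent through (−4, 2) have slope m. Its distance from (3, −1) must equal √29:
[m·(7) − (−3)]² = 29(m² + 1)
10m² + 21m − 10 = 0, so m = −5/2 or m = 2/5.
Through (−4, 2) these give 5x + 2y = −16 and 2x − 5y = −18.

5x + 2y = −16 and 2x − 5y = −18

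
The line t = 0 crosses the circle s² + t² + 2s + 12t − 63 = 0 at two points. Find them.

(−9, 0) and (7, 0)

Express t = 0 and substitute into the circle:
s² + 2s − 63 = 0
s = 7 or s = −9, giving (7, 0) and (−9, 0).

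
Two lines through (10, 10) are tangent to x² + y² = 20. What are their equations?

Let a tangent through (10, 10) have slope m. Its distance from (0, 0) must equal 2√5:
(−10m − (−10))² = 20(m² + 1)
2m² − 5m + 2 = 0, so m = 1/2 or m = 2.
With m = 1/2: x − 2y = −10. With m = 2: 2x − y = 10.

x − 2y = −10 and 2x − y = 10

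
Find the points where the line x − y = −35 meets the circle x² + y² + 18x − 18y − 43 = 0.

(−23, 12) and (−12, 23)

Express y = x + 35 and substitute into the circle:
2x² + 70x + 552 = 0  ⟹  x² + 35x + 276 = 0
x = −12 or x = −23, giving (−12, 23) and (−23, 12).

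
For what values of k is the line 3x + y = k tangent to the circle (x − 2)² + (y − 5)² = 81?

k = 11 ± 9√10

For a tangent, require d(centre, line) = r = 9.
|3·2 + 1·5 − k| / √10 = 9
|k − (11)| = 9√10.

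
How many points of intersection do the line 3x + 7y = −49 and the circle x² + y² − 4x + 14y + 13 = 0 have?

2

Centre (2, −7), r² = 40. Distance² from centre to line = (6)²/58 = 18/29.
Since d² < r², the line cuts the circle twice.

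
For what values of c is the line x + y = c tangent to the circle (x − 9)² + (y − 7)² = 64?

The line touches the circle iff its distance from (9, 7) is 8:
|1·9 + 1·7 − c| / √2 = 8
|c − (16)| = 8√2.

c = 16 ± 8√2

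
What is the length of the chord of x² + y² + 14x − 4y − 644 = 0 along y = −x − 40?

Centre (−7, 2), r² = 697. Perpendicular distance d from centre to line = |35| / √2 = 35/√2.
Chord = 2√(r² − d²) = 2·√(169/2) = 13√2.

13√2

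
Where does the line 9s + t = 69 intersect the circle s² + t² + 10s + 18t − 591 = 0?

(6, 15) and (11, −30)

Substitute t = −9s + 69:
82s² − 1394s + 5412 = 0  ⟹  s² − 17s + 66 = 0
s = 11 or s = 6, giving (11, −30) and (6, 15).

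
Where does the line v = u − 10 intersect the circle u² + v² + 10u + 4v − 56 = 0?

Substitute v = u − 10:
2u² − 6u + 4 = 0  ⟹  u² − 3u + 2 = 0
u = 2 or u = 1, giving (2, −8) and (1, −9).

(1, −9) and (2, −8)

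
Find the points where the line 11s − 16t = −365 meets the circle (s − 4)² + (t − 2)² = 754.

Express t = (365 + 11s)/16 and substitute into the circle:
377s² + 5278s − 78039 = 0  ⟹  s² + 14s − 207 = 0
s = 9 or s = −23, giving (9, 29) and (−23, 7).

(−23, 7) and (9, 29)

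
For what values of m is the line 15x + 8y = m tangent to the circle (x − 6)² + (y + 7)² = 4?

m = 0 or m = 68

The line touches the circle iff its distance from (6, −7) is 2:
|15·6 + 8·(−7) − m| / √289 = 2
|m − (34)| = 2·17, so m = 68 or m = 0.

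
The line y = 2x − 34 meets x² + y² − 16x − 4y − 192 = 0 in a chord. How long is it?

12√5

From the line, y = 2x − 34. Substituting:
5x² − 160x + 1100 = 0  ⟹  x² − 32x + 220 = 0
x = 22 or x = 10, giving (22, 10) and (10, −14).
|(22, 10) − (10, −14)| = √((12)² + (24)²) = 12√5.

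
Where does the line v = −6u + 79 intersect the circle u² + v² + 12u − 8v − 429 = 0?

Express v = −6u + 79 and substitute into the circle:
37u² − 888u + 5180 = 0  ⟹  u² − 24u + 140 = 0
u = 14 or u = 10, giving (14, −5) and (10, 19).

(10, 19) and (14, −5)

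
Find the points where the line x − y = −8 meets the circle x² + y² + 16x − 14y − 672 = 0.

(−24, −16) and (15, 23)

From the line, y = x + 8. Substituting:
2x² + 18x − 720 = 0  ⟹  x² + 9x − 360 = 0
x = 15 or x = −24, giving (15, 23) and (−24, −16).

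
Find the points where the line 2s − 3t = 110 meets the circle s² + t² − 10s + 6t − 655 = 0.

Substitute t = (−110 + 2s)/3:
13s² − 494s + 4225 = 0  ⟹  s² − 38s + 325 = 0
s = 25 or s = 13, giving (25, −20) and (13, −28).

(13, −28) and (25, −20)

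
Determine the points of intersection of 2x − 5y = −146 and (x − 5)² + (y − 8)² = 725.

From the line, y = (146 + 2x)/5. Substituting:
29x² + 174x − 6264 = 0  ⟹  x² + 6x − 216 = 0
x = 12 or x = −18, giving (12, 34) and (−18, 22).

(−18, 22) and (12, 34)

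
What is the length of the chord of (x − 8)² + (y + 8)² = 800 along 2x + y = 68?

8√5

Centre (8, −8), r² = 800. Perpendicular distance d from centre to line = |−60| / √5 = 60/√5.
Half the chord is √(r² − d²) = √(80), so the full chord is 8√5.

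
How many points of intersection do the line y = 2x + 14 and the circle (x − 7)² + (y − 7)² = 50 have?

0

d² = (2·7 − 1·7 − (−14))²/5 = 441/5; r² = 50.
Since d² > r², the line lies outside the circle.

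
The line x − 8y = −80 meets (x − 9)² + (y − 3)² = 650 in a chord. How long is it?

6√65

From the line, y = (80 + x)/8. Substituting:
65x² − 1040x − 33280 = 0  ⟹  x² − 16x − 512 = 0
x = 32 or x = −16, giving (32, 14) and (−16, 8).
|(32, 14) − (−16, 8)| = √((48)² + (6)²) = 6√65.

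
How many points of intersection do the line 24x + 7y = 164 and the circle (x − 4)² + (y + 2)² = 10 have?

Substituting the line into the circle gives 625x² − 8936x + 31978 = 0.
Δ = 79852096 − 79945000 = −92904.
No real roots: the line does not meet the circle.

0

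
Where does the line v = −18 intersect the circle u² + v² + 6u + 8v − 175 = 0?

From the line, v = −18. Substituting:
u² + 6u + 5 = 0
u = −1 or u = −5, giving (−1, −18) and (−5, −18).

(−5, −18) and (−1, −18)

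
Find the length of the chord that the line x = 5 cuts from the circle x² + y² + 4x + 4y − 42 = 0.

The line gives x = 5. Substituting into the circle:
y² + 4y + 3 = 0
y = −1 or y = −3, giving (5, −1) and (5, −3).
|(5, −1) − (5, −3)| = √((0)² + (2)²) = 2.

2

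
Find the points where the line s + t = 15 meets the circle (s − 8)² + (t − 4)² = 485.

(−6, 21) and (25, −10)

Express t = −s + 15 and substitute into the circle:
2s² − 38s − 300 = 0  ⟹  s² − 19s − 150 = 0
s = 25 or s = −6, giving (25, −10) and (−6, 21).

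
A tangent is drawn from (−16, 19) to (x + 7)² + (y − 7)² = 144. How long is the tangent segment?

Centre (−7, 7), r² = 144. |PO|² = (−9)² + (12)² = 225.
By the tangent–radius right angle, tangent length = √(|PO|² − r²) = √81 = 9.

9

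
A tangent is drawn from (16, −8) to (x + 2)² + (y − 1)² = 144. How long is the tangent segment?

3√29

The centre is (−2, 1) and r = 12. The square of the distance from P to the centre is 324 + 81 = 405.
By the tangent–radius right angle, tangent length = √(|PO|² − r²) = √261 = 3√29.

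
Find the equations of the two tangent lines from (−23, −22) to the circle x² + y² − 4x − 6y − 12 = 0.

4x − 3y = −26 and 3x − 4y = 19

Write the tangent as mx − y + (−22 − m·(−23)) = 0 and set its distance from the centre to 5:
[m·(25) − (25)]² = 25(m² + 1)
12m² − 25m + 12 = 0, so m = 4/3 or m = 3/4.
Through (−23, −22) these give 4x − 3y = −26 and 3x − 4y = 19.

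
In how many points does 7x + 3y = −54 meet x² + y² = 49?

Substituting the line into the circle gives 58x² + 756x + 2475 = 0.
Discriminant = (756)² − 4·58·(2475) = −2664 < 0.
No real roots: the line does not meet the circle.

0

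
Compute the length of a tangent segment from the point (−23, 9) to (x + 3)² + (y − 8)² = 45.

With centre O = (−3, 8), |OP|² = 401 and r² = 45.
By the tangent–radius right angle, tangent length = √(|PO|² − r²) = √356 = 2√89.

2√89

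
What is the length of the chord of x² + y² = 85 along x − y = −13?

√2

Centre (0, 0), r² = 85. Perpendicular distance d from centre to line = |13| / √2 = 13/√2.
Half the chord is √(r² − d²) = √(1/2), so the full chord is √2.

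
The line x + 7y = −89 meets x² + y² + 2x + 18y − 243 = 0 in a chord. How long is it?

The distance from (−1, −9) to the line is 25/√50, and r² = 325.
Chord = 2√(r² − d²) = 2·√(625/2) = 25√2.

25√2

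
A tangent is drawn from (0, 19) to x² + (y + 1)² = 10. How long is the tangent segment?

The centre is (0, −1) and r = √10. The square of the distance from P to the centre is 0 + 400 = 400.
The tangent meets the radius at right angles, so tangent² = |PO|² − r² = 400 − 10 = 390.

√390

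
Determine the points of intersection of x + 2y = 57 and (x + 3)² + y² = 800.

(1, 28) and (17, 20)

From the line, y = (57 − x)/2. Substituting:
5x² − 90x + 85 = 0  ⟹  x² − 18x + 17 = 0
x = 17 or x = 1, giving (17, 20) and (1, 28).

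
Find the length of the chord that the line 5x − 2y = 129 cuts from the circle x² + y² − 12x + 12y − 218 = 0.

2√29

The distance from (6, −6) to the line is 87/√29, and r² = 290.
Half the chord is √(r² − d²) = √(29), so the full chord is 2√29.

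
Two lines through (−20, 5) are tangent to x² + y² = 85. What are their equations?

A line y − (5) = m(x − (−20)) is tangent when its distance from (0, 0) is √85:
[m·(20) − (−5)]² = 85(m² + 1)
63m² + 40m − 12 = 0, so m = −6/7 or m = 2/9.
Through (−20, 5) these give 6x + 7y = −85 and 2x − 9y = −85.

6x + 7y = −85 and 2x − 9y = −85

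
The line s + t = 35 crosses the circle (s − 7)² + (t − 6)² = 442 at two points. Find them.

(8, 27) and (28, 7)

Express t = −s + 35 and substitute into the circle:
2s² − 72s + 448 = 0  ⟹  s² − 36s + 224 = 0
s = 28 or s = 8, giving (28, 7) and (8, 27).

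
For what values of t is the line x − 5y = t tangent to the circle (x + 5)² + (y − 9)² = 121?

t = −50 ± 11√26

The line touches the circle iff its distance from (−5, 9) is 11:
|1·(−5) − 5·9 − t| / √26 = 11
|t − (−50)| = 11√26.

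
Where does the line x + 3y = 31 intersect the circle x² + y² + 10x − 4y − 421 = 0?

(−20, 17) and (16, 5)

Substitute y = (31 − x)/3:
10x² + 40x − 3200 = 0  ⟹  x² + 4x − 320 = 0
x = 16 or x = −20, giving (16, 5) and (−20, 17).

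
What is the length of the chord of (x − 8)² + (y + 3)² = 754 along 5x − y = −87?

Centre (8, −3), r² = 754. Perpendicular distance d from centre to line = |130| / √26 = 130/√26.
Half the chord is √(r² − d²) = √(104), so the full chord is 4√26.

4√26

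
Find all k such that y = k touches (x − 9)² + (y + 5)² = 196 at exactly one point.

Tangency holds when the distance from the centre (9, −5) to the line equals the radius 14:
|0·9 + 1·(−5) − k| / √1 = 14
|k − (−5)| = 14, so k = 9 or k = −19.

k = −19 or k = 9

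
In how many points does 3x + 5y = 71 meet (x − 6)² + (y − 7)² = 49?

2

Substituting the line into the circle gives 34x² − 516x + 971 = 0.
Discriminant = (−516)² − 4·34·(971) = 134200 > 0.
Two real roots: the line is a secant.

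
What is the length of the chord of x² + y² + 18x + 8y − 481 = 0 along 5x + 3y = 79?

2√34

The distance from (−9, −4) to the line is 136/√34, and r² = 578.
Half the chord is √(r² − d²) = √(34), so the full chord is 2√34.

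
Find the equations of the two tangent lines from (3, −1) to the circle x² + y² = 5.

2x + y = 5 and x − 2y = 5

Write the tangent as mx − y + (−1 − m·(3)) = 0 and set its distance from the centre to √5:
[m·(−3) − (1)]² = 5(m² + 1)
2m² + 3m − 2 = 0, so m = −2 or m = 1/2.
With m = −2: 2x + y = 5. With m = 1/2: x − 2y = 5.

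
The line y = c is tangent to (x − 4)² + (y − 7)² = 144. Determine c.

For a tangent, require d(centre, line) = r = 12.
|0·4 + 1·7 − c| / √1 = 12
|c − (7)| = 12, so c = 19 or c = −5.

c = −5 or c = 19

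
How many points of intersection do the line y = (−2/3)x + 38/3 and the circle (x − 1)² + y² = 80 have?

0

d² = (2·1 + 3·0 − (38))²/13 = 1296/13; r² = 80.
Since d² > r², the line lies outside the circle.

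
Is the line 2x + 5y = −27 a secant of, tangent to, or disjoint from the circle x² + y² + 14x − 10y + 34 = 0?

Substituting the line into the circle gives 29x² + 558x + 2929 = 0.
Δ = 311364 − 339764 = −28400.
No real roots: the line does not meet the circle.

disjoint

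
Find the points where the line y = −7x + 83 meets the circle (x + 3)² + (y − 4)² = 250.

From the line, y = −7x + 83. Substituting:
50x² − 1100x + 6000 = 0  ⟹  x² − 22x + 120 = 0
x = 12 or x = 10, giving (12, −1) and (10, 13).

(10, 13) and (12, −1)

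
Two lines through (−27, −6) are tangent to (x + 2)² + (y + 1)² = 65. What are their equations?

Let a tangent through (−27, −6) have slope m. Its distance from (−2, −1) must equal √65:
(25m − (5))² = 65(m² + 1)
56m² − 25m − 4 = 0, so m = 4/7 or m = −1/8.
Through (−27, −6) these give 4x − 7y = −66 and x + 8y = −75.

4x − 7y = −66 and x + 8y = −75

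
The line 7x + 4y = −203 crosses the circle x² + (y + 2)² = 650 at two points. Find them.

(−25, −7) and (−17, −21)

Substitute y = (−203 − 7x)/4:
65x² + 2730x + 27625 = 0  ⟹  x² + 42x + 425 = 0
x = −17 or x = −25, giving (−17, −21) and (−25, −7).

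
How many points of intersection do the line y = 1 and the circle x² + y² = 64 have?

Substituting the line into the circle gives x² − 63 = 0.
Discriminant = (0)² − 4·1·(−63) = 252 > 0.
Two real roots: the line is a secant.

2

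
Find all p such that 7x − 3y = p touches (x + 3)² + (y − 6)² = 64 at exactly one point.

Tangency holds when the distance from the centre (−3, 6) to the line equals the radius 8:
|7·(−3) − 3·6 − p| / √58 = 8
|p − (−39)| = 8√58.

p = −39 ± 8√58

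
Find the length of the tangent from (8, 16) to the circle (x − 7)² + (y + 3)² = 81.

The centre is (7, −3) and r = 9. The square of the distance from P to the centre is 1 + 361 = 362.
By the tangent–radius right angle, tangent length = √(|PO|² − r²) = √281.

√281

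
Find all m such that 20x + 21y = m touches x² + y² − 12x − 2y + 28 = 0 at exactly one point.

m = 54 or m = 228

The line touches the circle iff its distance from (6, 1) is 3:
|20·6 + 21·1 − m| / √841 = 3
|m − (141)| = 3·29, so m = 228 or m = 54.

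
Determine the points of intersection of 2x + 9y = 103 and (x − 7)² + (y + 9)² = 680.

Express y = (103 − 2x)/9 and substitute into the circle:
85x² − 1870x − 17255 = 0  ⟹  x² − 22x − 203 = 0
x = 29 or x = −7, giving (29, 5) and (−7, 13).

(−7, 13) and (29, 5)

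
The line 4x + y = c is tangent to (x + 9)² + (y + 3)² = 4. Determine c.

c = −39 ± 2√17

The line touches the circle iff its distance from (−9, −3) is 2:
|4·(−9) + 1·(−3) − c| / √17 = 2
|c − (−39)| = 2√17.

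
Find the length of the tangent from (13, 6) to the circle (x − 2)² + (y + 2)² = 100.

Centre (2, −2), r² = 100. |PO|² = (11)² + (8)² = 185.
The tangent meets the radius at right angles, so tangent² = |PO|² − r² = 185 − 100 = 85.

√85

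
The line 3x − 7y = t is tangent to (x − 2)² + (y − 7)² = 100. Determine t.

The line touches the circle iff its distance from (2, 7) is 10:
|3·2 − 7·7 − t| / √58 = 10
|t − (−43)| = 10√58.

t = −43 ± 10√58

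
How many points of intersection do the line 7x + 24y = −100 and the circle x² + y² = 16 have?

Substituting the line into the circle gives 625x² + 1400x + 784 = 0.
Δ = 1960000 − 1960000 = 0.
A repeated root: the line is tangent.

1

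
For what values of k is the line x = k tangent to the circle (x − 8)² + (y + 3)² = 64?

k = 0 or k = 16

Tangency holds when the distance from the centre (8, −3) to the line equals the radius 8:
|1·8 + 0·(−3) − k| / √1 = 8
|k − (8)| = 8, so k = 16 or k = 0.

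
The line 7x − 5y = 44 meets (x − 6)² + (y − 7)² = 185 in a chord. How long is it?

The distance from (6, 7) to the line is 37/√74, and r² = 185.
Chord = 2√(r² − d²) = 2·√(333/2) = 3√74.

3√74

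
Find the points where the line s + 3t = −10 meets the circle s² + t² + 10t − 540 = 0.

From the line, t = (−10 − s)/3. Substituting:
10s² − 10s − 5060 = 0  ⟹  s² − s − 506 = 0
s = 23 or s = −22, giving (23, −11) and (−22, 4).

(−22, 4) and (23, −11)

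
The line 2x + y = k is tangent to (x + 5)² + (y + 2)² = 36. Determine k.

k = −12 ± 6√5

The line touches the circle iff its distance from (−5, −2) is 6:
|2·(−5) + 1·(−2) − k| / √5 = 6
|k − (−12)| = 6√5.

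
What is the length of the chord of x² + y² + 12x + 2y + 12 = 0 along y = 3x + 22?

Centre (−6, −1), r² = 25. Perpendicular distance d from centre to line = |5| / √10 = 5/√10.
Half the chord is √(r² − d²) = √(45/2), so the full chord is 3√10.

3√10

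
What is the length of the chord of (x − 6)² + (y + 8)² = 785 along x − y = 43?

27√2

From the line, y = x − 43. Substituting:
2x² − 82x + 476 = 0  ⟹  x² − 41x + 238 = 0
x = 34 or x = 7, giving (34, −9) and (7, −36).
|(34, −9) − (7, −36)| = √((27)² + (27)²) = 27√2.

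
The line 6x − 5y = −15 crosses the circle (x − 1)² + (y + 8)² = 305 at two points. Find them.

(−15, −15) and (5, 9)

From the line, y = (15 + 6x)/5. Substituting:
61x² + 610x − 4575 = 0  ⟹  x² + 10x − 75 = 0
x = 5 or x = −15, giving (5, 9) and (−15, −15).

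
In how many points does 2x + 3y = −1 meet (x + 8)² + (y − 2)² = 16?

2

d² = (2·(−8) + 3·2 − (−1))²/13 = 81/13; r² = 16.
Since d² < r², the line cuts the circle twice.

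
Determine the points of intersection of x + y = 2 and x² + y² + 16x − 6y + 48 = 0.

From the line, y = −x + 2. Substituting:
2x² + 18x + 40 = 0  ⟹  x² + 9x + 20 = 0
x = −4 or x = −5, giving (−4, 6) and (−5, 7).

(−5, 7) and (−4, 6)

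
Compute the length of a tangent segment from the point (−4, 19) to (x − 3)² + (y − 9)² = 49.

With centre O = (3, 9), |OP|² = 149 and r² = 49.
Power of the point: PT² = |PO|² − r² = 100, so PT = 10.

10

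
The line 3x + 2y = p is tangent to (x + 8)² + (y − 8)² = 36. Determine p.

Tangency holds when the distance from the centre (−8, 8) to the line equals the radius 6:
|3·(−8) + 2·8 − p| / √13 = 6
|p − (−8)| = 6√13.

p = −8 ± 6√13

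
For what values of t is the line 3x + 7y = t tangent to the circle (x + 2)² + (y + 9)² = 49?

The line touches the circle iff its distance from (−2, −9) is 7:
|3·(−2) + 7·(−9) − t| / √58 = 7
|t − (−69)| = 7√58.

t = −69 ± 7√58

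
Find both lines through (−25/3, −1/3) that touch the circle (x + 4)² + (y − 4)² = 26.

5x + y = −42 and x + 5y = −10

A line y − (−1/3) = m(x − (−25/3)) is tangent when its distance from (−4, 4) is √26:
[m·(13/3) − (13/3)]² = 26(m² + 1)
5m² + 26m + 5 = 0, so m = −5 or m = −1/5.
With m = −5: 5x + y = −42. With m = −1/5: x + 5y = −10.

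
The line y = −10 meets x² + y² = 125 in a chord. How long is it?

10

The distance from (0, 0) to the line is 10, and r² = 125.
Half the chord is √(r² − d²) = √(25), so the full chord is 10.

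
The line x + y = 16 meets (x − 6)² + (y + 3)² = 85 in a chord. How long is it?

Centre (6, −3), r² = 85. Perpendicular distance d from centre to line = |−13| / √2 = 13/√2.
Chord = 2√(r² − d²) = 2·√(1/2) = √2.

√2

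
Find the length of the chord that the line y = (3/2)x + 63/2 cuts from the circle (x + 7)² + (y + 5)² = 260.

4√13

The distance from (−7, −5) to the line is 52/√13, and r² = 260.
Chord = 2√(r² − d²) = 2·√(52) = 4√13.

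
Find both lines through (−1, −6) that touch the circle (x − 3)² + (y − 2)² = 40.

3x + y = −9 and x − 3y = 17

A line y − (−6) = m(x − (−1)) is tangent when its distance from (3, 2) is 2√10:
(4m − (8))² = 40(m² + 1)
3m² + 8m − 3 = 0, so m = −3 or m = 1/3.
With m = −3: 3x + y = −9. With m = 1/3: x − 3y = 17.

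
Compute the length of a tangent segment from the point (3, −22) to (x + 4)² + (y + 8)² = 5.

4√15

Centre (−4, −8), r² = 5. |PO|² = (7)² + (−14)² = 245.
By the tangent–radius right angle, tangent length = √(|PO|² − r²) = √240 = 4√15.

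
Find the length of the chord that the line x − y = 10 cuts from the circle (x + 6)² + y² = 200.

12√2

The distance from (−6, 0) to the line is 16/√2, and r² = 200.
Chord = 2√(r² − d²) = 2·√(72) = 12√2.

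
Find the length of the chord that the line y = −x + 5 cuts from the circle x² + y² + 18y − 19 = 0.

2√2

From the line, y = −x + 5. Substituting:
2x² − 28x + 96 = 0  ⟹  x² − 14x + 48 = 0
x = 8 or x = 6, giving (8, −3) and (6, −1).
|(8, −3) − (6, −1)| = √((2)² + (−2)²) = 2√2.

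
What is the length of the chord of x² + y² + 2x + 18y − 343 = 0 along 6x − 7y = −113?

Express y = (113 + 6x)/7 and substitute into the circle:
85x² + 2210x + 10200 = 0  ⟹  x² + 26x + 120 = 0
x = −6 or x = −20, giving (−6, 11) and (−20, −1).
Chord length = distance between (−6, 11) and (−20, −1) = √340 = 2√85.

2√85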